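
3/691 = 3/691 = 0.00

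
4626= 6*771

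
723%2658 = 723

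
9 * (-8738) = -78642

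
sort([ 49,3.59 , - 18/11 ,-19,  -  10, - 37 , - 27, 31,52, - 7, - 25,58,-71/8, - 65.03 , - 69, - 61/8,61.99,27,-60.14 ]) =[-69, - 65.03, - 60.14, - 37, - 27,-25,-19,-10 , - 71/8,-61/8,-7, -18/11,3.59,27,31,  49,  52,58, 61.99 ]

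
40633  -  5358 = 35275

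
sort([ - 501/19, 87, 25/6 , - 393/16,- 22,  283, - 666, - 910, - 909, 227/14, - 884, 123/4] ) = [-910, - 909,-884, - 666,-501/19, - 393/16,  -  22, 25/6, 227/14, 123/4,87,283]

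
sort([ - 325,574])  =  [ - 325, 574] 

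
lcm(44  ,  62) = 1364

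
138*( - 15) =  - 2070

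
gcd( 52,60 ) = 4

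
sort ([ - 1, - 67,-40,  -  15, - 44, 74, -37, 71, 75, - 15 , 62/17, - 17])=[-67,- 44, - 40, - 37, - 17, - 15,-15, - 1 , 62/17, 71, 74, 75 ] 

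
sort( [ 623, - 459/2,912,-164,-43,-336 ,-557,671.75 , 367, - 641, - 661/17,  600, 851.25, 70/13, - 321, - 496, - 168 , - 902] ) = [ - 902, -641,-557, - 496,  -  336,-321, - 459/2,  -  168,-164,  -  43, - 661/17,70/13 , 367, 600,623, 671.75, 851.25, 912]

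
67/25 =2 + 17/25= 2.68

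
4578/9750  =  763/1625   =  0.47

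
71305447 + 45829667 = 117135114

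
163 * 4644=756972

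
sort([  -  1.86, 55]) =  [ - 1.86,55 ]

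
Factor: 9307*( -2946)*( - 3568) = 2^5  *3^1*41^1 * 223^1 * 227^1*491^1= 97828929696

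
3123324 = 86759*36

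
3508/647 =3508/647 =5.42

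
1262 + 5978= 7240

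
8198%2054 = 2036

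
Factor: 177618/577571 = 2^1 *3^1*7^1 *181^( - 1)*3191^( - 1)*4229^1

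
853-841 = 12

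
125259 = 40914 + 84345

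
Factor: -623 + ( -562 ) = -3^1 *5^1*79^1 = - 1185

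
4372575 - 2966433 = 1406142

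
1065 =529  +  536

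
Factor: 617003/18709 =53^ (-1 )*67^1*353^( - 1) * 9209^1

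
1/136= 1/136= 0.01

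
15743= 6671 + 9072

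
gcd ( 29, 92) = 1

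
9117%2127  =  609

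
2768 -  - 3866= 6634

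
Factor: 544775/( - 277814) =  - 2^(  -  1)*5^2*7^1* 11^1*17^ ( - 1 )*283^1*8171^ ( - 1)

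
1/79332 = 1/79332 = 0.00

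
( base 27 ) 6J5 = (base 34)47U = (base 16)131C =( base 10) 4892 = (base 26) 764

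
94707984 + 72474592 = 167182576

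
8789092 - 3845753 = 4943339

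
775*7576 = 5871400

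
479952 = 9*53328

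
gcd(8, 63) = 1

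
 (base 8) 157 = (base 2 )1101111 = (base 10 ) 111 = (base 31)3I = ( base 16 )6f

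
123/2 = 61 + 1/2  =  61.50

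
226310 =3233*70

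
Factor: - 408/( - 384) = 2^ ( - 4)*17^1 = 17/16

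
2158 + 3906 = 6064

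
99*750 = 74250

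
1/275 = 1/275 = 0.00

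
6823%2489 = 1845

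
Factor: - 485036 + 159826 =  - 2^1 * 5^1*17^1* 1913^1 = - 325210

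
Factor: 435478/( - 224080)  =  -2^( - 3 ) * 5^( - 1)*2801^(-1)*217739^1 = - 217739/112040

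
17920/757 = 23 + 509/757 = 23.67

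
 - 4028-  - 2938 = -1090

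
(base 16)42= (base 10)66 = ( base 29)28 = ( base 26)2e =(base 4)1002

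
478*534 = 255252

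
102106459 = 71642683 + 30463776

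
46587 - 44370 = 2217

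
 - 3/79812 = -1/26604 = -0.00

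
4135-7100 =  - 2965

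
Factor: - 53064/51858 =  - 2^2*11^1 * 43^(-1) = - 44/43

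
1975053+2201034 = 4176087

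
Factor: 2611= 7^1*373^1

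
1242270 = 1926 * 645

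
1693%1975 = 1693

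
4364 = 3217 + 1147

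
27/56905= 27/56905 = 0.00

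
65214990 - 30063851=35151139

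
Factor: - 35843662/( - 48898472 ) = 2^ ( - 2)*7^( - 2)*79^( - 1 )*1579^ ( - 1 )*2473^1 * 7247^1 = 17921831/24449236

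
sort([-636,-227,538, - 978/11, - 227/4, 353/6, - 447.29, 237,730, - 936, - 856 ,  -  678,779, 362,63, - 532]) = [ - 936, - 856,  -  678, -636 , - 532, - 447.29,-227, - 978/11 , - 227/4,353/6,63,237,  362, 538,730,779]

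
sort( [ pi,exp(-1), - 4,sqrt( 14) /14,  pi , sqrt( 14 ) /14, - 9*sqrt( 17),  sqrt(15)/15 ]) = [ - 9*sqrt(17), - 4 , sqrt( 15) /15,sqrt( 14)/14,sqrt(14 ) /14,exp( - 1) , pi, pi ] 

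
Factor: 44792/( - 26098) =-22396/13049  =  - 2^2*11^1 * 509^1*13049^( - 1)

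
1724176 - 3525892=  - 1801716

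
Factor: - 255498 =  - 2^1*3^1*97^1*439^1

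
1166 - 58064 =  - 56898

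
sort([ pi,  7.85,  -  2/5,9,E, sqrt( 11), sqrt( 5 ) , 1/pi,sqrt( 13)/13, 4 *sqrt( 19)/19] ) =[  -  2/5, sqrt(13)/13,1/pi,4*sqrt(19) /19,sqrt( 5), E , pi , sqrt(11), 7.85,9] 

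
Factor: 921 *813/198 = 83197/22 = 2^(  -  1 )*11^( - 1 )*271^1*307^1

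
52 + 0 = 52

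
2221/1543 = 2221/1543 = 1.44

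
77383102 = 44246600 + 33136502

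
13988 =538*26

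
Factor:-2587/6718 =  - 2^( - 1)*13^1*199^1 * 3359^ ( -1 ) 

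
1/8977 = 1/8977 = 0.00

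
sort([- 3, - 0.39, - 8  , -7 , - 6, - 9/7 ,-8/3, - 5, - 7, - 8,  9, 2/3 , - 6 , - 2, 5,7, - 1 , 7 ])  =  [ - 8, - 8, - 7, - 7, -6, - 6, - 5, - 3, - 8/3 , - 2, - 9/7 , - 1,-0.39 , 2/3, 5,7, 7, 9 ]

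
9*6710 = 60390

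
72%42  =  30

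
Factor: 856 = 2^3 * 107^1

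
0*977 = 0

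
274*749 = 205226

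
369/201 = 1 + 56/67 = 1.84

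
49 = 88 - 39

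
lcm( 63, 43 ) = 2709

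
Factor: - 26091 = -3^2*13^1 * 223^1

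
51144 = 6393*8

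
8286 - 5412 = 2874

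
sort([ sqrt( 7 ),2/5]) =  [ 2/5, sqrt( 7)]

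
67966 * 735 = 49955010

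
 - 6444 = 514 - 6958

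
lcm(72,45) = 360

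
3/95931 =1/31977 = 0.00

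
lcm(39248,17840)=196240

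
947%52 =11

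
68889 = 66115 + 2774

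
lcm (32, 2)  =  32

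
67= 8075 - 8008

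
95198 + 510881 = 606079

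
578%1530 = 578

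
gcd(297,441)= 9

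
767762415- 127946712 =639815703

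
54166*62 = 3358292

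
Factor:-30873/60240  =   - 41/80 =-2^( - 4 )*5^( - 1 )*41^1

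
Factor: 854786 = 2^1 * 67^1* 6379^1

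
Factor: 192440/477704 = 85/211= 5^1*17^1*211^( - 1 )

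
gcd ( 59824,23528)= 8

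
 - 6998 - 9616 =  - 16614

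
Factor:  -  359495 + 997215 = 637720 = 2^3*5^1*107^1*149^1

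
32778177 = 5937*5521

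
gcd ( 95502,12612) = 6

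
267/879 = 89/293 = 0.30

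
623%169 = 116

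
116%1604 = 116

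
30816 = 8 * 3852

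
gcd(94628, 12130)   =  2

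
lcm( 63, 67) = 4221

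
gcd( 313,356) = 1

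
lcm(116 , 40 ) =1160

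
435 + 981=1416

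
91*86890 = 7906990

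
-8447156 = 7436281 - 15883437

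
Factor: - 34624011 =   -  3^1*11541337^1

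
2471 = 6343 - 3872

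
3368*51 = 171768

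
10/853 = 10/853 = 0.01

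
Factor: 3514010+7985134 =11499144=2^3 * 3^1*479131^1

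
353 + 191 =544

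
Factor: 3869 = 53^1*73^1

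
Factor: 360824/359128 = 851/847 = 7^ ( - 1) * 11^(  -  2)*23^1*37^1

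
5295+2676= 7971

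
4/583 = 4/583 = 0.01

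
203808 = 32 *6369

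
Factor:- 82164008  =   - 2^3*1019^1*10079^1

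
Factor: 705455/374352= 2^( - 4)* 3^(-1)*5^1*11^( - 1)*199^1 = 995/528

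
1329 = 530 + 799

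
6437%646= 623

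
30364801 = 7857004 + 22507797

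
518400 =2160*240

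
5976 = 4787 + 1189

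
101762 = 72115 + 29647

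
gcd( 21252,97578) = 6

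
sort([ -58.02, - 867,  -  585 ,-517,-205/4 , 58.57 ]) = [ - 867, - 585, - 517 , - 58.02 , - 205/4,58.57]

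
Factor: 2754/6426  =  3^1*7^(-1)= 3/7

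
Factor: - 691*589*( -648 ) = 263735352 =2^3*3^4*19^1* 31^1*691^1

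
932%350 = 232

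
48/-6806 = -24/3403 =- 0.01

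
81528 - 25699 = 55829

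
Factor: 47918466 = 2^1*3^4*53^1*5581^1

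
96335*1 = 96335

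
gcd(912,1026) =114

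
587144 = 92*6382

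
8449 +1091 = 9540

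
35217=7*5031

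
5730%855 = 600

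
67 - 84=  - 17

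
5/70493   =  5/70493 = 0.00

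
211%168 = 43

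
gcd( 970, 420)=10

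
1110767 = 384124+726643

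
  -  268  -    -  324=56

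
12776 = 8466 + 4310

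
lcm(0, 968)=0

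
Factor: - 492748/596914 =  - 2^1*47^1 * 157^(  -  1)*1901^( - 1)*2621^1 = -246374/298457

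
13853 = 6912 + 6941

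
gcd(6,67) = 1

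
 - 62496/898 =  - 70 +182/449= - 69.59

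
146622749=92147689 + 54475060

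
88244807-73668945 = 14575862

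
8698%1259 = 1144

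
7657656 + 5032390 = 12690046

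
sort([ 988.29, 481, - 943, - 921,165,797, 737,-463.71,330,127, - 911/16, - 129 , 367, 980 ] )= [-943, - 921, - 463.71,  -  129, - 911/16,127, 165, 330, 367 , 481, 737,  797, 980  ,  988.29]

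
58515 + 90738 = 149253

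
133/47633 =7/2507 =0.00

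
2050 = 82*25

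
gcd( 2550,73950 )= 2550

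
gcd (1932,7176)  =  276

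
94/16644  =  47/8322 = 0.01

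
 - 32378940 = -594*54510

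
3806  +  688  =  4494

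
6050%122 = 72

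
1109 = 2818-1709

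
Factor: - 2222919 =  - 3^2*367^1*673^1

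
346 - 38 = 308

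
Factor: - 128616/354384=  - 233/642 = - 2^( - 1)*3^(  -  1) * 107^ ( - 1 )*233^1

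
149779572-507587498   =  -357807926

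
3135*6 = 18810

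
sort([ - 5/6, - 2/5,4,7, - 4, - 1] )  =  [-4 , - 1, - 5/6, - 2/5,4,  7]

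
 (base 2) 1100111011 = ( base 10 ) 827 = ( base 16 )33b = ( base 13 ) 4B8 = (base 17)2EB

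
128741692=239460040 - 110718348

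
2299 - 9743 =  - 7444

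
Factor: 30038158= 2^1 * 41^1*337^1 * 1087^1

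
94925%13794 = 12161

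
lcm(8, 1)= 8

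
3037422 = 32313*94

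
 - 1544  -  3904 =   -  5448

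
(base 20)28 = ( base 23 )22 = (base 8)60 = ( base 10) 48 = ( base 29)1J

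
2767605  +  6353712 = 9121317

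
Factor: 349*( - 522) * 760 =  - 2^4*3^2*5^1*19^1*29^1 * 349^1= -  138455280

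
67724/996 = 67+248/249 = 68.00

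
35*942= 32970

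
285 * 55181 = 15726585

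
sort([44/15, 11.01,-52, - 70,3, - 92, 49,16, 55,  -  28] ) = [  -  92, - 70,-52, - 28, 44/15, 3, 11.01, 16,49, 55 ] 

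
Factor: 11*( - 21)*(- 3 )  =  3^2*7^1 * 11^1 = 693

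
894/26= 447/13 = 34.38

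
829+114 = 943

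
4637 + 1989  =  6626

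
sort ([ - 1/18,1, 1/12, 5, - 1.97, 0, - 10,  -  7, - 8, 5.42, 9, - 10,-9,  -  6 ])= [ -10,-10, - 9, - 8, - 7 , - 6,- 1.97,-1/18, 0, 1/12, 1, 5 , 5.42 , 9]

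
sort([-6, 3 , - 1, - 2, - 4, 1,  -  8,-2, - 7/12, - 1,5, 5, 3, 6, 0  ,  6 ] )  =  [-8, - 6,  -  4,-2, - 2,-1,-1,-7/12, 0, 1, 3, 3,5, 5, 6, 6]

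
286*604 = 172744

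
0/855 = 0 = 0.00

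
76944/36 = 6412/3 = 2137.33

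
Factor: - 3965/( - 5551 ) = 5^1*7^(  -  1 ) = 5/7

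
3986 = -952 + 4938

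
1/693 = 1/693 = 0.00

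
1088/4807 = 1088/4807 =0.23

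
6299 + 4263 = 10562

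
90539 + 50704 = 141243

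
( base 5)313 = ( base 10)83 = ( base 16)53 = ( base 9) 102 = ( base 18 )4b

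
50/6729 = 50/6729=0.01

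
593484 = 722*822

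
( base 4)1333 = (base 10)127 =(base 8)177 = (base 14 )91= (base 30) 47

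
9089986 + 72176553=81266539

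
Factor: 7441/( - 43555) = -5^( - 1)*7^1*31^( - 1) * 281^(  -  1 ) * 1063^1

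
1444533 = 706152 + 738381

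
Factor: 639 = 3^2*71^1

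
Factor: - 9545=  - 5^1* 23^1*83^1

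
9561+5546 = 15107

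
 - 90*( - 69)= 6210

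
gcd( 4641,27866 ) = 1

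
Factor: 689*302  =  208078 = 2^1*13^1*53^1*151^1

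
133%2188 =133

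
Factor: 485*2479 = 5^1*37^1 * 67^1*97^1 = 1202315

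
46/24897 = 46/24897 = 0.00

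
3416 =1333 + 2083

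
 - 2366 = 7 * ( - 338)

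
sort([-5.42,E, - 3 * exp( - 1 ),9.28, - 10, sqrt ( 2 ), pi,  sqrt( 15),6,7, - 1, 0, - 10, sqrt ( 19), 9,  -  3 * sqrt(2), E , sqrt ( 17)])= [ - 10, - 10, - 5.42, - 3 * sqrt( 2), - 3*exp( - 1), - 1, 0, sqrt( 2 ),E,E, pi,sqrt( 15),sqrt(17 ),sqrt(19 ),6 , 7  ,  9, 9.28]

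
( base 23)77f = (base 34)3c3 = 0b111100100111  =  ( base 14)15B1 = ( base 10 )3879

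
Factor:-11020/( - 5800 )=2^(-1 )*5^(-1 ) *19^1   =  19/10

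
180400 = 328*550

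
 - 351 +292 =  - 59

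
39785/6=6630+ 5/6 =6630.83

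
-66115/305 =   -  13223/61=- 216.77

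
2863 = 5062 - 2199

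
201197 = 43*4679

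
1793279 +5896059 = 7689338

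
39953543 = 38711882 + 1241661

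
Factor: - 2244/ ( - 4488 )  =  2^( - 1) = 1/2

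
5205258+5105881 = 10311139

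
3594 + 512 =4106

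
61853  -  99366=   -  37513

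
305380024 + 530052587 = 835432611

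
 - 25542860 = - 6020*4243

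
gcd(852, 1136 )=284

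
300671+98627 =399298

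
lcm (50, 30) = 150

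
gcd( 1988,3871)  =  7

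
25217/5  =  25217/5 = 5043.40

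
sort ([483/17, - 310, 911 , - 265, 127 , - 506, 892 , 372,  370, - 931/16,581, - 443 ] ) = [  -  506, - 443, - 310, - 265, - 931/16,  483/17 , 127,370, 372, 581, 892, 911 ]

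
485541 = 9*53949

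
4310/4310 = 1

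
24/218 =12/109 =0.11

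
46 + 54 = 100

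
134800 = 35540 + 99260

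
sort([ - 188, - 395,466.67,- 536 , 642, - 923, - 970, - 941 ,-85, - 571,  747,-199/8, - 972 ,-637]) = [-972 ,-970, - 941, - 923, - 637,-571,-536, - 395,-188, - 85,-199/8,  466.67, 642,  747 ] 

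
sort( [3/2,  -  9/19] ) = [  -  9/19, 3/2 ] 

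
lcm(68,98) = 3332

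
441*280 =123480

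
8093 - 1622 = 6471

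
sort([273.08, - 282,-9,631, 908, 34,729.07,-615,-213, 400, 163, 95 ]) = [-615, - 282, - 213, - 9,34, 95, 163,273.08,400,  631, 729.07,908] 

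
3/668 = 3/668 = 0.00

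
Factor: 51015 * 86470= 4411267050= 2^1*3^1 * 5^2*19^1*179^1 * 8647^1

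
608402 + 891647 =1500049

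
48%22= 4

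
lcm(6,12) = 12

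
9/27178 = 9/27178 = 0.00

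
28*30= 840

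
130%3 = 1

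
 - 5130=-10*513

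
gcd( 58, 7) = 1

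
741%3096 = 741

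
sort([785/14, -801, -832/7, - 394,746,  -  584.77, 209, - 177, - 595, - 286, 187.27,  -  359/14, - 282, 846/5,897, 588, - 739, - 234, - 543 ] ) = [ - 801, - 739, - 595, - 584.77, - 543 , - 394, - 286 ,  -  282, - 234, - 177,- 832/7, - 359/14, 785/14 , 846/5, 187.27, 209, 588, 746, 897 ] 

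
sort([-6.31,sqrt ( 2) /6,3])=[ - 6.31, sqrt(2)/6,  3 ] 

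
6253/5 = 1250+3/5 = 1250.60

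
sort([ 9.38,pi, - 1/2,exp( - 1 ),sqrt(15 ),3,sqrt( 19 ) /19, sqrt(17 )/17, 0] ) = [ - 1/2,0, sqrt (19 )/19,sqrt(17 ) /17 , exp( - 1 ),3,pi, sqrt (15),9.38]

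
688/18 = 38+2/9 = 38.22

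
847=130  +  717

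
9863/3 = 9863/3 = 3287.67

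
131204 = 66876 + 64328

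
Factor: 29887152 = 2^4 * 3^1*19^1 * 32771^1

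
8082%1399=1087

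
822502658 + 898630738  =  1721133396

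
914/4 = 457/2 =228.50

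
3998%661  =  32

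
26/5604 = 13/2802 = 0.00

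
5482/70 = 2741/35=78.31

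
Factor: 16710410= 2^1*5^1 * 1671041^1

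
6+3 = 9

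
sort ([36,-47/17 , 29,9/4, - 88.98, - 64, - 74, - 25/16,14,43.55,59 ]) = [ - 88.98,- 74, - 64, - 47/17 ,-25/16, 9/4,14, 29, 36, 43.55,59]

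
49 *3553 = 174097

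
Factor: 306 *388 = 2^3  *3^2*17^1*97^1 = 118728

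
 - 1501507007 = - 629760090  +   - 871746917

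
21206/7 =3029  +  3/7 = 3029.43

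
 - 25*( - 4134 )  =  103350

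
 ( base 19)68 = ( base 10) 122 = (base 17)73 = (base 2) 1111010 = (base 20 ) 62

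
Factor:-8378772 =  - 2^2 * 3^1 * 19^1  *36749^1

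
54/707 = 54/707=0.08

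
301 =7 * 43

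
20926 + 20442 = 41368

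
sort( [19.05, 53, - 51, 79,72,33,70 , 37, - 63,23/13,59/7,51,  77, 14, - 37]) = [-63, - 51, - 37, 23/13 , 59/7,  14, 19.05,33, 37, 51 , 53, 70, 72,77,79 ]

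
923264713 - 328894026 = 594370687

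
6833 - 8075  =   - 1242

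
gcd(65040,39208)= 8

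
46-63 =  - 17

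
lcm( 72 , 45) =360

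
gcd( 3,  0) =3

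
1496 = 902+594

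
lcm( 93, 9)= 279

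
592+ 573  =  1165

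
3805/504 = 7 + 277/504=7.55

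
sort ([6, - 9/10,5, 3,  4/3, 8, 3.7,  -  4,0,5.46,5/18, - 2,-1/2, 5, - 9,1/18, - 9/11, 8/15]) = [-9, - 4, - 2,  -  9/10, - 9/11,- 1/2,0 , 1/18 , 5/18,8/15,4/3, 3,3.7,5,5,5.46 , 6 , 8]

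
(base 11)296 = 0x15B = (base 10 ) 347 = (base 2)101011011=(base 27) cn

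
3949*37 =146113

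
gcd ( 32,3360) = 32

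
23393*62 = 1450366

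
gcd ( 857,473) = 1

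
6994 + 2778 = 9772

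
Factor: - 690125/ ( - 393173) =5^3*11^ ( - 1) * 31^(  -  1)*1153^(-1)*5521^1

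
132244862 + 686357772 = 818602634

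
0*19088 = 0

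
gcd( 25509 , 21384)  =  33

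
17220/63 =820/3 = 273.33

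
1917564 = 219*8756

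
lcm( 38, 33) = 1254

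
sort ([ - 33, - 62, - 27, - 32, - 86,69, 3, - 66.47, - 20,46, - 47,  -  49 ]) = [ - 86, - 66.47,-62, - 49, - 47, - 33, - 32, - 27, - 20, 3,46, 69 ] 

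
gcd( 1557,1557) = 1557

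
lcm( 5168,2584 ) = 5168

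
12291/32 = 384 + 3/32 = 384.09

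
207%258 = 207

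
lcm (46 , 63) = 2898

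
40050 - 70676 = -30626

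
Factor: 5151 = 3^1*17^1*101^1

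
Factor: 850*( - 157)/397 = -2^1 * 5^2*17^1*157^1*397^( - 1 ) = - 133450/397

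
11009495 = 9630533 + 1378962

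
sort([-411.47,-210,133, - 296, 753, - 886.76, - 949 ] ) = [ - 949,-886.76,-411.47,- 296, - 210,133,753]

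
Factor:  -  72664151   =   - 7^1*19^1*241^1*2267^1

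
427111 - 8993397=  - 8566286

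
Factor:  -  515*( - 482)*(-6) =-1489380 = - 2^2*3^1*5^1*103^1* 241^1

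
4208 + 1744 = 5952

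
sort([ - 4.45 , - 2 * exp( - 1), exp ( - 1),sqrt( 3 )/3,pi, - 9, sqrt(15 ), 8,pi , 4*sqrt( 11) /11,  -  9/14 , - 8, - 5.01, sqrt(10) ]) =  [ - 9, - 8,-5.01, - 4.45, - 2*exp ( - 1), - 9/14 , exp(-1 ),sqrt( 3) /3, 4*sqrt( 11) /11, pi, pi, sqrt( 10 ), sqrt(15),8] 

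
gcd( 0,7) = 7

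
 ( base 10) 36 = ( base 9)40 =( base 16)24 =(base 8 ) 44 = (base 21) 1F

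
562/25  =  562/25 = 22.48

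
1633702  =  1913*854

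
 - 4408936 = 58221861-62630797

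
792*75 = 59400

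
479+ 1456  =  1935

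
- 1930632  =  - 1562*1236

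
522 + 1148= 1670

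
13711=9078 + 4633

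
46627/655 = 71 + 122/655 = 71.19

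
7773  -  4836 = 2937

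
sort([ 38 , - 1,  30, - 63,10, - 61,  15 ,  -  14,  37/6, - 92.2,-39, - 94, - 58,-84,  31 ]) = [-94, - 92.2, - 84, - 63,  -  61, - 58, - 39, - 14,-1, 37/6 , 10,  15,  30, 31,38]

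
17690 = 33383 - 15693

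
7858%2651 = 2556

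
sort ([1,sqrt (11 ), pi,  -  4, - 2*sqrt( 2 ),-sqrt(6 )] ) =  [ - 4 ,-2*sqrt (2 ), - sqrt ( 6 ),1,pi, sqrt( 11 ) ]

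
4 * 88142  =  352568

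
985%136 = 33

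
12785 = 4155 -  - 8630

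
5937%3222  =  2715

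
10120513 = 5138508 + 4982005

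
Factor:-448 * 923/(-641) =413504/641 = 2^6  *7^1 * 13^1*71^1 * 641^( - 1 ) 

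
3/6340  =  3/6340 = 0.00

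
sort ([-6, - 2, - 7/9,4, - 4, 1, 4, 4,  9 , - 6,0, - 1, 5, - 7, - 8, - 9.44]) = [- 9.44 , - 8, -7, - 6, - 6, - 4, - 2, - 1, - 7/9, 0,1,4 , 4,4,5,9]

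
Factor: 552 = 2^3*3^1*23^1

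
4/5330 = 2/2665 = 0.00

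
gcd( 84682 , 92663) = 1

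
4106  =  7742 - 3636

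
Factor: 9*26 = 2^1*3^2*13^1  =  234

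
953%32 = 25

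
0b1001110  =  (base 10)78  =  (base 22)3C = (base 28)2M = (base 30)2I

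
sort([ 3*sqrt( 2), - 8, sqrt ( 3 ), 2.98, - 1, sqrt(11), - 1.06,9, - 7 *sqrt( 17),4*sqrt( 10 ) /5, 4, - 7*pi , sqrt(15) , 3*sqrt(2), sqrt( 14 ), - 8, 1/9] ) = [ - 7 * sqrt( 17 ) , - 7*pi, - 8, - 8,  -  1.06, - 1,  1/9, sqrt( 3 ),4*sqrt( 10) /5,  2.98, sqrt( 11 ), sqrt (14),sqrt( 15), 4, 3*sqrt( 2), 3*sqrt( 2), 9 ]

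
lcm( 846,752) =6768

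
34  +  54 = 88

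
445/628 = 445/628 = 0.71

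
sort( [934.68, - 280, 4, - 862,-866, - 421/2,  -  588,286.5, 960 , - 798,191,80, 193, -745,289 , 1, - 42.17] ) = [ -866, - 862 , - 798, - 745, - 588, - 280,  -  421/2 , - 42.17, 1 , 4,80,  191, 193,286.5,289, 934.68,  960] 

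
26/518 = 13/259 = 0.05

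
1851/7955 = 1851/7955 = 0.23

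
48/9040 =3/565 = 0.01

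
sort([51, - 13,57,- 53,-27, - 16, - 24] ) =[  -  53, - 27 , - 24,-16,-13,51,57 ] 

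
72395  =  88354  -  15959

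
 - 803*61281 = - 49208643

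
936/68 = 13+ 13/17  =  13.76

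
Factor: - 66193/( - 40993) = 37^1 * 1789^1 * 40993^ (-1 )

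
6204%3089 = 26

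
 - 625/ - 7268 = 625/7268 = 0.09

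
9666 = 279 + 9387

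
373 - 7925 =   -  7552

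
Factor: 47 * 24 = 2^3*3^1 * 47^1 = 1128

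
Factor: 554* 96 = 2^6*3^1*277^1= 53184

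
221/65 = 17/5 = 3.40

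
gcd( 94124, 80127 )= 1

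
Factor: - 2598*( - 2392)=6214416= 2^4*3^1*13^1 *23^1*433^1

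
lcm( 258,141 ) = 12126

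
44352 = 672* 66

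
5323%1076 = 1019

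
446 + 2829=3275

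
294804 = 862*342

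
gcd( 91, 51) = 1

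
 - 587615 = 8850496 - 9438111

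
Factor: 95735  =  5^1*41^1*467^1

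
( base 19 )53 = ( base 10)98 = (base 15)68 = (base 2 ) 1100010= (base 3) 10122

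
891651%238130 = 177261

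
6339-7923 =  - 1584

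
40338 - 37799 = 2539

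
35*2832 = 99120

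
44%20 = 4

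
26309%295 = 54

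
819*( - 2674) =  - 2190006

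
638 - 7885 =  - 7247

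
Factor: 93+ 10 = 103^1 = 103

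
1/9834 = 1/9834 = 0.00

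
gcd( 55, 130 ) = 5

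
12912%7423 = 5489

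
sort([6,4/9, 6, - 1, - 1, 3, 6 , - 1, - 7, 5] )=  [ - 7,-1, - 1, - 1,4/9,3,5,6,  6,6 ]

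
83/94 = 83/94 = 0.88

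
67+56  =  123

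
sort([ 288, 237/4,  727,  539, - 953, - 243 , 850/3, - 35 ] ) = [ - 953, - 243,  -  35 , 237/4, 850/3 , 288, 539, 727]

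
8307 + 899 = 9206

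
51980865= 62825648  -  10844783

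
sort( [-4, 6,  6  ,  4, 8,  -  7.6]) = [ - 7.6, - 4, 4 , 6, 6 , 8]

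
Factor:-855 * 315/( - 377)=269325/377 = 3^4*5^2 * 7^1*13^( - 1)*19^1 * 29^( - 1)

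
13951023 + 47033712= 60984735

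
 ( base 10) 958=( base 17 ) 356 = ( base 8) 1676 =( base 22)1LC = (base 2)1110111110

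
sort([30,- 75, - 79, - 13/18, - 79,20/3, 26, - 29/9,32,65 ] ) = [  -  79, - 79, - 75, - 29/9, - 13/18,20/3, 26,30, 32, 65] 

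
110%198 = 110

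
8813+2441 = 11254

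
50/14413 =50/14413 = 0.00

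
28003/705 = 28003/705 =39.72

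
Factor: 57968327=181^1*320267^1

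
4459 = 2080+2379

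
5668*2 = 11336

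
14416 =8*1802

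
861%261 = 78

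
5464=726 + 4738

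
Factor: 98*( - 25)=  - 2450 = - 2^1*5^2*7^2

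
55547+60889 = 116436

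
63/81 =7/9 = 0.78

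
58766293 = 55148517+3617776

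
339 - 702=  - 363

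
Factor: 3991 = 13^1  *307^1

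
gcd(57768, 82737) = 87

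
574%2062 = 574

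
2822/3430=1411/1715 = 0.82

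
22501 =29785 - 7284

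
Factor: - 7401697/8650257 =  - 3^( - 1 )*7^( -1)*  11^( - 1)*19^1*37447^( - 1)*389563^1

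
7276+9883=17159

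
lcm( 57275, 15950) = 1260050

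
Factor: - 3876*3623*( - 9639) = 135358047972 =2^2*3^5*7^1*17^2*19^1* 3623^1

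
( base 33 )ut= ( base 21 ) 26B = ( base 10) 1019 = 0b1111111011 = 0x3fb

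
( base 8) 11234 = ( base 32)4ks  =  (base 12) 2910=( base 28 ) 624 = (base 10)4764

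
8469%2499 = 972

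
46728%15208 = 1104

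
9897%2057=1669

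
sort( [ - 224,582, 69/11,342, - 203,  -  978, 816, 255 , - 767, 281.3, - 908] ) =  [ - 978, - 908, - 767,  -  224, - 203, 69/11, 255,281.3, 342,582,816 ] 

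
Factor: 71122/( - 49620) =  - 2^( - 1)*3^( - 1) * 5^( - 1)*43^1  =  - 43/30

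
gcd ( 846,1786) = 94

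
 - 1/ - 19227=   1/19227= 0.00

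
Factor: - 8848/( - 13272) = 2^1*3^ ( - 1) = 2/3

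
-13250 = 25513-38763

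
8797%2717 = 646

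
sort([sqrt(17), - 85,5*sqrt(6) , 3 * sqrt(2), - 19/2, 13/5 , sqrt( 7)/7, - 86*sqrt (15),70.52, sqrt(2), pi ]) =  [- 86*sqrt(15), - 85, - 19/2, sqrt(7 ) /7, sqrt( 2 ) , 13/5  ,  pi, sqrt( 17), 3 * sqrt(2),5*sqrt( 6), 70.52 ]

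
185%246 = 185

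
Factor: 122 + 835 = 3^1 *11^1*29^1  =  957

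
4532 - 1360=3172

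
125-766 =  -641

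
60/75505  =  12/15101  =  0.00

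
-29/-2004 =29/2004 =0.01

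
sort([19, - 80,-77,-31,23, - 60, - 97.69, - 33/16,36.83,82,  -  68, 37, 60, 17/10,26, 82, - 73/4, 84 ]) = [ -97.69,-80, - 77,  -  68,-60, -31 , - 73/4,-33/16, 17/10,19,23, 26,36.83,37,60,82,82,84 ] 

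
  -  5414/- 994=5 + 222/497 = 5.45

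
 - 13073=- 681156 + 668083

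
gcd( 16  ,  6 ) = 2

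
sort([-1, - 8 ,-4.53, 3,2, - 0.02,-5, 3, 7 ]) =[ -8, - 5, - 4.53,-1, - 0.02,2, 3, 3, 7 ] 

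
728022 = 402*1811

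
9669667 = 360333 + 9309334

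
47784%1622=746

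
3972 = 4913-941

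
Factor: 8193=3^1 * 2731^1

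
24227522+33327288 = 57554810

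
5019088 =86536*58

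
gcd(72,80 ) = 8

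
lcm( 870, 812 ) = 12180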